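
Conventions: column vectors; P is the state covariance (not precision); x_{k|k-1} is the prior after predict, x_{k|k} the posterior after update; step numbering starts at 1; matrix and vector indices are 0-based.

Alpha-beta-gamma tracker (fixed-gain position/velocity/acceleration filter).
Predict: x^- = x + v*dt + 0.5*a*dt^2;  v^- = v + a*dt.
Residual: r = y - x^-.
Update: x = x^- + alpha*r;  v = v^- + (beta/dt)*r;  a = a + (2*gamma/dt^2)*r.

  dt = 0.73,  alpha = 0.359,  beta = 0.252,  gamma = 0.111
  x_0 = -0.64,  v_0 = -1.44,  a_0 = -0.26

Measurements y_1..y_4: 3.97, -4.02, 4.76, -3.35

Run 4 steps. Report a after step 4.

a_post = -0.5528

step 1: x_pred=-1.7605  r=5.7305  x^+=0.2968  v^+=0.3484  a^+=2.1273
step 2: x_pred=1.1179  r=-5.1379  x^+=-0.7266  v^+=0.1277  a^+=-0.0131
step 3: x_pred=-0.6369  r=5.3969  x^+=1.3006  v^+=1.9811  a^+=2.2352
step 4: x_pred=3.3423  r=-6.6923  x^+=0.9398  v^+=1.3025  a^+=-0.5528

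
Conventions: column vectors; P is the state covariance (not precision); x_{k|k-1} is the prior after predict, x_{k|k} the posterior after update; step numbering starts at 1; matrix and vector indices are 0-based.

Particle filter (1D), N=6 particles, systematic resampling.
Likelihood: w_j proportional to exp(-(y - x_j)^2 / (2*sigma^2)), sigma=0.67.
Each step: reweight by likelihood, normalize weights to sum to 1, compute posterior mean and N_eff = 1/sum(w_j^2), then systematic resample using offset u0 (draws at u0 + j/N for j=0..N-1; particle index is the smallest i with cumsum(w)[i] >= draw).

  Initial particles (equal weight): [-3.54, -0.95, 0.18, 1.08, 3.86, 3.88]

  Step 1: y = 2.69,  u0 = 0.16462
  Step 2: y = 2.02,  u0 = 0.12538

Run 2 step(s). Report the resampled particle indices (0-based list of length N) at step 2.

resampled_idx = [0, 1, 2, 3, 4, 5]

step 1: w=[0.0000, 0.0000, 0.0019, 0.1159, 0.4527, 0.4295]  mean=3.5395  Neff=2.4822  idx=[4, 4, 4, 5, 5, 5]
step 2: w=[0.1735, 0.1735, 0.1735, 0.1598, 0.1598, 0.1598]  mean=3.8696  Neff=5.9898  idx=[0, 1, 2, 3, 4, 5]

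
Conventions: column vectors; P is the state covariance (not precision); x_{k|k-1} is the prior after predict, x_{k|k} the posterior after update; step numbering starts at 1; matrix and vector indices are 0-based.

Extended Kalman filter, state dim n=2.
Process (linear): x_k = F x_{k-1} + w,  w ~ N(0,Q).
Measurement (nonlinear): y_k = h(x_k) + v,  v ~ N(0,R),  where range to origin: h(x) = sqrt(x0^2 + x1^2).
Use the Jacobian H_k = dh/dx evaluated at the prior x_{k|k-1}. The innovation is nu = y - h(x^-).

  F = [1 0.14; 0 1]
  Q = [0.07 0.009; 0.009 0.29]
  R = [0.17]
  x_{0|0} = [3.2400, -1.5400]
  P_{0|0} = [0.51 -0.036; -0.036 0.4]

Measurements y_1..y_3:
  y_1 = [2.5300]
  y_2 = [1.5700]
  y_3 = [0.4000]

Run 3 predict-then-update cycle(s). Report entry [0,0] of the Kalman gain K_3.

step 1: x^-=[3.0244, -1.5400]  P^-=[0.5778 0.0290; 0.0290 0.6900]  H_jac=[0.8911 -0.4538]  S=[0.7474]  K=[0.6712; -0.3843]  nu=[-0.8639]  x^+=[2.4445, -1.2080]  P^+=[0.2410 0.2218; 0.2218 0.5796]
step 2: x^-=[2.2754, -1.2080]  P^-=[0.3845 0.3120; 0.3120 0.8696]  H_jac=[0.8832 -0.4689]  S=[0.4027]  K=[0.4800; -0.3283]  nu=[-1.0062]  x^+=[1.7925, -0.8776]  P^+=[0.2917 0.3754; 0.3754 0.8262]
step 3: x^-=[1.6696, -0.8776]  P^-=[0.4830 0.5001; 0.5001 1.1162]  H_jac=[0.8852 -0.4653]  S=[0.3782]  K=[0.5153; -0.2028]  nu=[-1.4862]  x^+=[0.9038, -0.5762]  P^+=[0.3826 0.5396; 0.5396 1.1006]

K[0,0] = 0.5153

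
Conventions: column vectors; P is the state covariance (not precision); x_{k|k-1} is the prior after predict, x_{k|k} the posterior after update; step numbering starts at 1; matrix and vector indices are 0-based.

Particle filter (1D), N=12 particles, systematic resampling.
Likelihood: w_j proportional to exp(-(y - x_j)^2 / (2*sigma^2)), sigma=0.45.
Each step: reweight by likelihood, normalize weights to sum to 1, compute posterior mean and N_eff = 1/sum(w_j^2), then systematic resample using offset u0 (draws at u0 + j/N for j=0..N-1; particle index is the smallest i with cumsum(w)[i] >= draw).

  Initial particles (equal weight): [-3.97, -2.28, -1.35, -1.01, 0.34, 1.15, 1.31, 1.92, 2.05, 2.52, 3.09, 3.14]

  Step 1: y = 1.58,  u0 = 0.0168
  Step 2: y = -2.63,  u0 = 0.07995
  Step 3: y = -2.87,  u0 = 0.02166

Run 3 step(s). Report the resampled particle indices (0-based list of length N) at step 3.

step 1: w=[0.0000, 0.0000, 0.0000, 0.0000, 0.0076, 0.2154, 0.2840, 0.2556, 0.1970, 0.0384, 0.0012, 0.0008]  mean=1.6200  Neff=4.2975  idx=[5, 5, 5, 6, 6, 6, 7, 7, 7, 8, 8, 8]
step 2: w=[0.3183, 0.3183, 0.3183, 0.0151, 0.0151, 0.0151, 0.0000, 0.0000, 0.0000, 0.0000, 0.0000, 0.0000]  mean=1.1572  Neff=3.2836  idx=[0, 0, 0, 1, 1, 1, 1, 2, 2, 2, 2, 5]
step 3: w=[0.0906, 0.0906, 0.0906, 0.0906, 0.0906, 0.0906, 0.0906, 0.0906, 0.0906, 0.0906, 0.0906, 0.0035]  mean=1.1506  Neff=11.0770  idx=[0, 1, 2, 2, 3, 4, 5, 6, 7, 8, 9, 10]

resampled_idx = [0, 1, 2, 2, 3, 4, 5, 6, 7, 8, 9, 10]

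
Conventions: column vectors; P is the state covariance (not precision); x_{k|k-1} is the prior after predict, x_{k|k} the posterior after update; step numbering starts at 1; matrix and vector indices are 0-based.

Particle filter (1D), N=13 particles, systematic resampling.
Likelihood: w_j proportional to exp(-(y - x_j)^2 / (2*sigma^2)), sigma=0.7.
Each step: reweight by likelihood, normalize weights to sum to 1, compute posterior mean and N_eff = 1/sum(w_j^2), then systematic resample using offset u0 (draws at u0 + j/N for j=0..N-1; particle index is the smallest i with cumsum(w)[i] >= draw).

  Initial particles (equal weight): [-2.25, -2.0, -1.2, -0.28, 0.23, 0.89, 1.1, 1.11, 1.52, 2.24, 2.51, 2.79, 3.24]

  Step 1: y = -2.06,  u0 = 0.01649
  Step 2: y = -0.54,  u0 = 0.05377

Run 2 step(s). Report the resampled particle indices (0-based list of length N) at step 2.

step 1: w=[0.3895, 0.4026, 0.1900, 0.0159, 0.0019, 0.0001, 0.0000, 0.0000, 0.0000, 0.0000, 0.0000, 0.0000, 0.0000]  mean=-1.9134  Neff=2.8561  idx=[0, 0, 0, 0, 0, 1, 1, 1, 1, 1, 1, 2, 2]
step 2: w=[0.0228, 0.0228, 0.0228, 0.0228, 0.0228, 0.0512, 0.0512, 0.0512, 0.0512, 0.0512, 0.0512, 0.2892, 0.2892]  mean=-1.5658  Neff=5.3866  idx=[2, 5, 6, 8, 9, 11, 11, 11, 11, 12, 12, 12, 12]

resampled_idx = [2, 5, 6, 8, 9, 11, 11, 11, 11, 12, 12, 12, 12]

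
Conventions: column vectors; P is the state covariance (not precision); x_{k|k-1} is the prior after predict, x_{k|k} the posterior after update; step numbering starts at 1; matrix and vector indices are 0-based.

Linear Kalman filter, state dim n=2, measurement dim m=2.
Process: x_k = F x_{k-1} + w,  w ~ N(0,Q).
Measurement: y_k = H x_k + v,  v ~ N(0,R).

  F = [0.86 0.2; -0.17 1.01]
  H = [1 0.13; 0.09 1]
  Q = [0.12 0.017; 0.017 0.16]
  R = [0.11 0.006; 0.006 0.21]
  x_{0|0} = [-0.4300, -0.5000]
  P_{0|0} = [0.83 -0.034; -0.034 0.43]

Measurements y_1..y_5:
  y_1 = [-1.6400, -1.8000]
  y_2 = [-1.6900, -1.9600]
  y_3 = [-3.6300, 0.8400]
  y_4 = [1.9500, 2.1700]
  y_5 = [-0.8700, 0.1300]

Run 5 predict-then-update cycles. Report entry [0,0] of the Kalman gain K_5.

step 1: x^-=[-0.4698, -0.4319]  P^-=[0.7394 -0.0459; -0.0459 0.6343]  S=[0.8482 0.1086; 0.1086 0.8420]  K=[0.8760 -0.0884; -0.0536 0.7553]  nu=[-1.1141, -1.3258]  x^+=[-1.3285, -1.3736]  P^+=[0.0987 -0.0222; -0.0222 0.1603]
step 2: x^-=[-1.4172, -1.1615]  P^-=[0.1918 0.0164; 0.0164 0.3340]  S=[0.3117 0.0833; 0.0833 0.5485]  K=[0.6314 -0.0345; 0.0297 0.6071]  nu=[-0.1218, -0.6709]  x^+=[-1.4710, -1.5725]  P^+=[0.0705 -0.0098; -0.0098 0.1285]
step 3: x^-=[-1.5795, -1.3381]  P^-=[0.1739 0.0245; 0.0245 0.2965]  S=[0.2953 0.0850; 0.0850 0.5124]  K=[0.6061 -0.0222; 0.0480 0.5751]  nu=[-1.8765, 2.3203]  x^+=[-2.7684, -0.0937]  P^+=[0.0675 -0.0071; -0.0071 0.1217]
step 4: x^-=[-2.3996, 0.3760]  P^-=[0.1723 0.0258; 0.0258 0.2885]  S=[0.2939 0.0851; 0.0851 0.5046]  K=[0.6035 -0.0199; 0.0509 0.5678]  nu=[4.3007, 2.0099]  x^+=[0.1558, 1.7365]  P^+=[0.0671 -0.0066; -0.0066 0.1201]
step 5: x^-=[0.4813, 1.7273]  P^-=[0.1722 0.0259; 0.0259 0.2868]  S=[0.2938 0.0850; 0.0850 0.5028]  K=[0.6033 -0.0196; 0.0513 0.5663]  nu=[-1.5759, -1.6407]  x^+=[-0.4372, 0.7174]  P^+=[0.0671 -0.0065; -0.0065 0.1198]

K[0,0] = 0.6033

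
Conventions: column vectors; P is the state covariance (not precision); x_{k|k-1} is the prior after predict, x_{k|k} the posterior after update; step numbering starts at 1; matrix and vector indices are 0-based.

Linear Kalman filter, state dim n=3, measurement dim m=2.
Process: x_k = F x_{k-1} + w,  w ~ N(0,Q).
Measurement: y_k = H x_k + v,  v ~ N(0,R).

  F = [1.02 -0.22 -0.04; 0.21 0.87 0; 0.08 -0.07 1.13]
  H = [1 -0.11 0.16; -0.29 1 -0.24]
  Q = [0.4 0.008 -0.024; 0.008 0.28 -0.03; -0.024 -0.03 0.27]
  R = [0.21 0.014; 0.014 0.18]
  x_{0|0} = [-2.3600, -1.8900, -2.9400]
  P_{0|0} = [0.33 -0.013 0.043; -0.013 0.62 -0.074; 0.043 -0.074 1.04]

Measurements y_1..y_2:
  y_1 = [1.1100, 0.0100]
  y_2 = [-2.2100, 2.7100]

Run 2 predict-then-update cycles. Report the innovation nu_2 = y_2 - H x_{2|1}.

innov = [-2.7461, 2.9047]

step 1: x^-=[-1.8738, -2.1399, -3.3787]  P^-=[0.7760 -0.0487 0.0342; -0.0487 0.7591 -0.1255; 0.0342 -0.1255 1.6228]  S=[1.0628 -0.4403; -0.4403 1.1911]  K=[0.7584 0.0436; 0.1608 0.7339; 0.1263 -0.3940]  nu=[3.2890, 0.7956]  x^+=[0.6553, -1.0273, -3.2769]  P^+=[0.1916 0.0317 -0.1762; 0.0317 0.1940 0.2103; -0.1762 0.2103 1.3771]
step 2: x^-=[1.0255, -0.7561, -3.5785]  P^-=[0.6147 0.0328 -0.3247; 0.0328 0.4469 0.1280; -0.3247 0.1280 1.9651]  S=[0.7648 -0.1382; -0.1382 0.6661]  K=[0.7405 0.0522; 0.1202 0.6354; -0.1034 -0.3959]  nu=[-2.7461, 2.9047]  x^+=[-0.8565, 0.7595, -4.4447]  P^+=[0.2042 0.0085 -0.2936; 0.0085 0.1880 0.2895; -0.2936 0.2895 1.8639]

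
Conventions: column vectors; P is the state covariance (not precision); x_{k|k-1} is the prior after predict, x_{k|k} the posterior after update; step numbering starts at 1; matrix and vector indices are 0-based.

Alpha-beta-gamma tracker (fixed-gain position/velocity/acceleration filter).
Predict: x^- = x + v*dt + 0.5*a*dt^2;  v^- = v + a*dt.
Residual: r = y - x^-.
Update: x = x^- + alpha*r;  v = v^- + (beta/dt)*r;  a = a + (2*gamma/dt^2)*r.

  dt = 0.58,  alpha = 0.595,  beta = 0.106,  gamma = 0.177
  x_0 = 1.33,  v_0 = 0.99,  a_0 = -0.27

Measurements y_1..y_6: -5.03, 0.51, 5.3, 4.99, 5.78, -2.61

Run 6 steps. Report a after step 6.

step 1: x_pred=1.8588  r=-6.8888  x^+=-2.2400  v^+=-0.4256  a^+=-7.5192
step 2: x_pred=-3.7516  r=4.2616  x^+=-1.2160  v^+=-4.0079  a^+=-3.0346
step 3: x_pred=-4.0509  r=9.3509  x^+=1.5129  v^+=-4.0590  a^+=6.8055
step 4: x_pred=0.3033  r=4.6867  x^+=3.0919  v^+=0.7448  a^+=11.7374
step 5: x_pred=5.4981  r=0.2819  x^+=5.6658  v^+=7.6040  a^+=12.0341
step 6: x_pred=12.1003  r=-14.7103  x^+=3.3477  v^+=11.8953  a^+=-3.4458

a_post = -3.4458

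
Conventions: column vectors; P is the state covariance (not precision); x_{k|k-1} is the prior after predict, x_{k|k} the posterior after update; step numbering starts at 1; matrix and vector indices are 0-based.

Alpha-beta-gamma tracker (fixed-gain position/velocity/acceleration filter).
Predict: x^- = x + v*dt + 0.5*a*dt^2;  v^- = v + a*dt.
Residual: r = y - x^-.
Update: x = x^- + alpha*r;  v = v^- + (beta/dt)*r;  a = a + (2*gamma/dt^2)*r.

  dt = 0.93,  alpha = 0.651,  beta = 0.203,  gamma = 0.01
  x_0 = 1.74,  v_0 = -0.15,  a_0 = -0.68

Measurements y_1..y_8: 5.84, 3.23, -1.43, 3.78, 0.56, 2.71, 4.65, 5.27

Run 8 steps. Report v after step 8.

v_post = -0.3794

step 1: x_pred=1.3064  r=4.5336  x^+=4.2578  v^+=0.2072  a^+=-0.5752
step 2: x_pred=4.2017  r=-0.9717  x^+=3.5691  v^+=-0.5398  a^+=-0.5976
step 3: x_pred=2.8086  r=-4.2386  x^+=0.0493  v^+=-2.0208  a^+=-0.6957
step 4: x_pred=-2.1309  r=5.9109  x^+=1.7171  v^+=-1.3776  a^+=-0.5590
step 5: x_pred=0.1942  r=0.3658  x^+=0.4323  v^+=-1.8176  a^+=-0.5505
step 6: x_pred=-1.4961  r=4.2061  x^+=1.2421  v^+=-1.4114  a^+=-0.4532
step 7: x_pred=-0.2666  r=4.9166  x^+=2.9341  v^+=-0.7598  a^+=-0.3396
step 8: x_pred=2.0807  r=3.1893  x^+=4.1569  v^+=-0.3794  a^+=-0.2658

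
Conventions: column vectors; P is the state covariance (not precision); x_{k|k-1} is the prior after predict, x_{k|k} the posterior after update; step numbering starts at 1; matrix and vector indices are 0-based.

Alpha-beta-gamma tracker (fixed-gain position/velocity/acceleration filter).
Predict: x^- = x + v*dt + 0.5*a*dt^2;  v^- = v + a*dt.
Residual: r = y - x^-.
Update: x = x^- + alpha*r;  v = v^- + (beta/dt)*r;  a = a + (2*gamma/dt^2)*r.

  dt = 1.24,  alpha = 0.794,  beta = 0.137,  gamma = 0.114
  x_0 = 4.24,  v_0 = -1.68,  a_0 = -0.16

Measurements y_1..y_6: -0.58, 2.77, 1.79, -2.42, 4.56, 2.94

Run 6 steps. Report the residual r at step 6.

step 1: x_pred=2.0338  r=-2.6138  x^+=-0.0416  v^+=-2.1672  a^+=-0.5476
step 2: x_pred=-3.1498  r=5.9198  x^+=1.5505  v^+=-2.1921  a^+=0.3302
step 3: x_pred=-0.9139  r=2.7039  x^+=1.2330  v^+=-1.4839  a^+=0.7312
step 4: x_pred=-0.0449  r=-2.3751  x^+=-1.9307  v^+=-0.8397  a^+=0.3790
step 5: x_pred=-2.6806  r=7.2406  x^+=3.0684  v^+=0.4302  a^+=1.4526
step 6: x_pred=4.7187  r=-1.7787  x^+=3.3064  v^+=2.0350  a^+=1.1889

resid = -1.7787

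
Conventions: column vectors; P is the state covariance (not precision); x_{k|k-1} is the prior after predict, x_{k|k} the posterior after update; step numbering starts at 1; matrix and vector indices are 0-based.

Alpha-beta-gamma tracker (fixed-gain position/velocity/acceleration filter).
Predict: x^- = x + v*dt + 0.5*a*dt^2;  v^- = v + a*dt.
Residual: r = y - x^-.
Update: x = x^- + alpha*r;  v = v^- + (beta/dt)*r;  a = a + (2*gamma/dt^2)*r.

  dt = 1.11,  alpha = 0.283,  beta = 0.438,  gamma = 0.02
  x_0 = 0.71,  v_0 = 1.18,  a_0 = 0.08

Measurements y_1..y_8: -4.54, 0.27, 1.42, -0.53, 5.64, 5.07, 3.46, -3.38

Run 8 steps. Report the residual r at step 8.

step 1: x_pred=2.0691  r=-6.6091  x^+=0.1987  v^+=-1.3391  a^+=-0.1346
step 2: x_pred=-1.3706  r=1.6406  x^+=-0.9063  v^+=-0.8411  a^+=-0.0813
step 3: x_pred=-1.8900  r=3.3100  x^+=-0.9533  v^+=0.3748  a^+=0.0262
step 4: x_pred=-0.5212  r=-0.0088  x^+=-0.5237  v^+=0.4003  a^+=0.0259
step 5: x_pred=-0.0634  r=5.7034  x^+=1.5507  v^+=2.6796  a^+=0.2110
step 6: x_pred=4.6550  r=0.4150  x^+=4.7724  v^+=3.0776  a^+=0.2245
step 7: x_pred=8.3268  r=-4.8668  x^+=6.9495  v^+=1.4063  a^+=0.0665
step 8: x_pred=8.5515  r=-11.9315  x^+=5.1749  v^+=-3.2280  a^+=-0.3209

resid = -11.9315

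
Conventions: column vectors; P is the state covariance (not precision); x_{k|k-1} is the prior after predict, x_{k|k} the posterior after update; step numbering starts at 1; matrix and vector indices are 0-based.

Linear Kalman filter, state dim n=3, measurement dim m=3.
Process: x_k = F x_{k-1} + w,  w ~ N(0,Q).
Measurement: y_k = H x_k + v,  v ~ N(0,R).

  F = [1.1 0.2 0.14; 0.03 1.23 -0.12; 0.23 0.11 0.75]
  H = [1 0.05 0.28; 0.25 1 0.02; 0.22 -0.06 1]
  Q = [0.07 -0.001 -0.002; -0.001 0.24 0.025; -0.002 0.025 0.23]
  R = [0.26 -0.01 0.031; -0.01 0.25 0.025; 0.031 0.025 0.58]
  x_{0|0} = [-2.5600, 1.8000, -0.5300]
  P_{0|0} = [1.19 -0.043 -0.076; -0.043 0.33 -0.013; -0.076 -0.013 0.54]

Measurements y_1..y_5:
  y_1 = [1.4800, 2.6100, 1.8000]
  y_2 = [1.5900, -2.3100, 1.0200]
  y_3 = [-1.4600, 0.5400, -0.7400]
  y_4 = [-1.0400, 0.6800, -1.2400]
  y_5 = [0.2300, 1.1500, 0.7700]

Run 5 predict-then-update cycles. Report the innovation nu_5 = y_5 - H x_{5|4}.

step 1: x^-=[-2.5302, 2.2008, -0.7883]  P^-=[1.4906 0.0597 0.2886; 0.0597 0.7493 0.0055; 0.2886 0.0055 0.5702]  S=[1.9649 0.4913 0.8199; 0.4913 1.1257 0.1646; 0.8199 0.1646 1.3497]  K=[0.8081 0.0427 -0.0420; -0.1182 0.7361 -0.0375; 0.0448 -0.0052 0.4426]  nu=[4.1209, 1.0575, 3.2770]  x^+=[0.7074, 2.3695, 0.8414]  P^+=[0.2254 -0.0538 -0.0511; -0.0538 0.1974 0.0167; -0.0511 0.0167 0.2702]
step 2: x^-=[1.3699, 2.8347, 1.0544]  P^-=[0.3174 -0.0136 0.0377; -0.0136 0.5342 0.0290; 0.0377 0.0290 0.3787]  S=[0.6290 0.0959 0.2470; 0.0959 0.7989 0.0537; 0.2470 0.0537 0.9895]  K=[0.5261 0.0216 -0.0229; -0.0580 0.6740 -0.0283; 0.0832 0.0229 0.3674]  nu=[-0.2168, -5.5083, -0.1657]  x^+=[1.1407, -0.8605, 0.8495]  P^+=[0.1463 -0.0364 -0.0308; -0.0364 0.1771 0.0173; -0.0308 0.0173 0.2240]
step 3: x^-=[1.2016, -1.1261, 0.8048]  P^-=[0.2340 0.0007 0.0328; 0.0007 0.5038 0.0353; 0.0328 0.0353 0.3563]  S=[0.5426 0.0892 0.2167; 0.0892 0.7706 0.0585; 0.2167 0.0585 0.9596]  K=[0.4500 0.0267 -0.0155; -0.0317 0.6606 -0.0277; 0.1026 0.0271 0.3518]  nu=[-2.8306, 1.3496, -1.8768]  x^+=[-0.0071, -0.0928, -0.1093]  P^+=[0.1242 -0.0288 -0.0234; -0.0288 0.1717 0.0161; -0.0234 0.0161 0.2140]
step 4: x^-=[-0.0416, -0.1012, -0.0938]  P^-=[0.2124 0.0080 0.0335; 0.0080 0.4962 0.0363; 0.0335 0.0363 0.3522]  S=[0.5218 0.0912 0.2112; 0.0912 0.7654 0.0604; 0.2112 0.0604 0.9544]  K=[0.4255 0.0310 -0.0126; -0.0210 0.6566 -0.0282; 0.1110 0.0269 0.3482]  nu=[-0.9670, 0.7935, -1.1431]  x^+=[-0.4141, 0.4723, -0.5777]  P^+=[0.1170 -0.0257 -0.0206; -0.0257 0.1698 0.0152; -0.0206 0.0152 0.2115]
step 5: x^-=[-0.4419, 0.6378, -0.4766]  P^-=[0.2057 0.0111 0.0341; 0.0111 0.4937 0.0364; 0.0341 0.0364 0.3513]  S=[0.5157 0.0926 0.2100; 0.0926 0.7641 0.0610; 0.2100 0.0610 0.9534]  K=[0.4172 0.0331 -0.0115; -0.0169 0.6551 -0.0286; 0.1143 0.0264 0.3472]  nu=[0.7735, 0.6322, 1.3821]  x^+=[-0.1142, 0.9994, 0.1084]  P^+=[0.1145 -0.0244 -0.0195; -0.0244 0.1690 0.0148; -0.0195 0.0148 0.2108]

innov = [0.7735, 0.6322, 1.3821]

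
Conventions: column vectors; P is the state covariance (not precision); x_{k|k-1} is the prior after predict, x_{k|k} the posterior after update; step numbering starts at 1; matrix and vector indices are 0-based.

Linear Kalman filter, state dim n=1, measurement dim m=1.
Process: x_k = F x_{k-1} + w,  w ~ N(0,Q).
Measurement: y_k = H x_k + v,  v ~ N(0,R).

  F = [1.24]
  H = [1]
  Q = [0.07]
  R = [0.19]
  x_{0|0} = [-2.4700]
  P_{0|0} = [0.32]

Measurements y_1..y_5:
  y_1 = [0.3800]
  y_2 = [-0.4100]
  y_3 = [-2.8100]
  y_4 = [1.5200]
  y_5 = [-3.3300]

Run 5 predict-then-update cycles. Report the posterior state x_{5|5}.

step 1: x^-=[-3.0628]  P^-=[0.5620]  S=[0.7520]  K=[0.7474]  nu=[3.4428]  x^+=[-0.4898]  P^+=[0.1420]
step 2: x^-=[-0.6074]  P^-=[0.2883]  S=[0.4783]  K=[0.6028]  nu=[0.1974]  x^+=[-0.4884]  P^+=[0.1145]
step 3: x^-=[-0.6056]  P^-=[0.2461]  S=[0.4361]  K=[0.5643]  nu=[-2.2044]  x^+=[-1.8496]  P^+=[0.1072]
step 4: x^-=[-2.2935]  P^-=[0.2349]  S=[0.4249]  K=[0.5528]  nu=[3.8135]  x^+=[-0.1854]  P^+=[0.1050]
step 5: x^-=[-0.2299]  P^-=[0.2315]  S=[0.4215]  K=[0.5492]  nu=[-3.1001]  x^+=[-1.9326]  P^+=[0.1044]

x_post = [-1.9326]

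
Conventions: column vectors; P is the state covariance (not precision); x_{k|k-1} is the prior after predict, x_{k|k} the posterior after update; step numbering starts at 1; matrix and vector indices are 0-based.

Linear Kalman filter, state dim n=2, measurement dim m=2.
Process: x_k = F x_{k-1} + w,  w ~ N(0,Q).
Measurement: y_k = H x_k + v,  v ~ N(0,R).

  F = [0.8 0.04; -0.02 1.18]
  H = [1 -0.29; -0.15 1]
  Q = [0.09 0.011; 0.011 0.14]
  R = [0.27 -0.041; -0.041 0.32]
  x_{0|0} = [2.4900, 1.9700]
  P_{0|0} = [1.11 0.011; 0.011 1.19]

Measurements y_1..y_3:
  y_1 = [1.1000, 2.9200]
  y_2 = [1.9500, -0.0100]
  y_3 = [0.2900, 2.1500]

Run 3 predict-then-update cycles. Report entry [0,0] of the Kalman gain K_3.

K[0,0] = 0.3887

step 1: x^-=[2.0708, 2.2748]  P^-=[0.8030 0.0598; 0.0598 1.7969]  S=[1.1895 -0.6202; -0.6202 2.1170]  K=[0.7620 0.1946; 0.0620 0.8627]  nu=[-0.3111, 0.9558]  x^+=[2.0197, 3.0801]  P^+=[0.2162 0.0634; 0.0634 0.2830]
step 2: x^-=[1.7390, 3.5941]  P^-=[0.2329 0.0807; 0.0807 0.5312]  S=[0.5007 -0.1457; -0.1457 0.8322]  K=[0.4576 0.1352; 0.0370 0.6302]  nu=[1.2533, -3.3433]  x^+=[1.8606, 1.5335]  P^+=[0.1308 0.0441; 0.0441 0.2068]
step 3: x^-=[1.5498, 1.7723]  P^-=[0.1769 0.0603; 0.0603 0.4259]  S=[0.4477 -0.1281; -0.1281 0.7318]  K=[0.3887 0.1142; 0.0230 0.5736]  nu=[-0.7458, 0.6101]  x^+=[1.3296, 2.1052]  P^+=[0.1111 0.0373; 0.0373 0.1882]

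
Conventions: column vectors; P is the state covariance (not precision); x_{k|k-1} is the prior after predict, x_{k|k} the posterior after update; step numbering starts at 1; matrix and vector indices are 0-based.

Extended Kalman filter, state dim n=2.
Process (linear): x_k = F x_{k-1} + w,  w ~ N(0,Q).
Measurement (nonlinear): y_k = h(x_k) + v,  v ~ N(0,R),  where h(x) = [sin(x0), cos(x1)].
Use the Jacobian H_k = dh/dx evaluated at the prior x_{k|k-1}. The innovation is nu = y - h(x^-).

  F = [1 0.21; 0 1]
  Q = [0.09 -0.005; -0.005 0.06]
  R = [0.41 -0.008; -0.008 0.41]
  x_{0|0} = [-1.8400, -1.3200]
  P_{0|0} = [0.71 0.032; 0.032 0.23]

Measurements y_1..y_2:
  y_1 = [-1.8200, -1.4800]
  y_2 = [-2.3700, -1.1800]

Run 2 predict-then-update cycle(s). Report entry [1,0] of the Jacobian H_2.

step 1: x^-=[-2.1172, -1.3200]  P^-=[0.8236 0.0753; 0.0753 0.2900]  H_jac=[-0.5196 0.0000; 0.0000 0.9687]  S=[0.6324 -0.0459; -0.0459 0.6821]  K=[-0.6723 0.0617; -0.0321 0.4097]  nu=[-0.9656, -1.7282]  x^+=[-1.5747, -1.9970]  P^+=[0.5314 0.0317; 0.0317 0.1737]
step 2: x^-=[-1.9940, -1.9970]  P^-=[0.6423 0.0631; 0.0631 0.2337]  H_jac=[-0.4107 0.0000; 0.0000 0.9106]  S=[0.5184 -0.0316; -0.0316 0.6037]  K=[-0.5048 0.0688; -0.0286 0.3509]  nu=[-1.4582, -0.7666]  x^+=[-1.3107, -2.2242]  P^+=[0.5052 0.0354; 0.0354 0.1583]

H_jac[1,0] = 0.0000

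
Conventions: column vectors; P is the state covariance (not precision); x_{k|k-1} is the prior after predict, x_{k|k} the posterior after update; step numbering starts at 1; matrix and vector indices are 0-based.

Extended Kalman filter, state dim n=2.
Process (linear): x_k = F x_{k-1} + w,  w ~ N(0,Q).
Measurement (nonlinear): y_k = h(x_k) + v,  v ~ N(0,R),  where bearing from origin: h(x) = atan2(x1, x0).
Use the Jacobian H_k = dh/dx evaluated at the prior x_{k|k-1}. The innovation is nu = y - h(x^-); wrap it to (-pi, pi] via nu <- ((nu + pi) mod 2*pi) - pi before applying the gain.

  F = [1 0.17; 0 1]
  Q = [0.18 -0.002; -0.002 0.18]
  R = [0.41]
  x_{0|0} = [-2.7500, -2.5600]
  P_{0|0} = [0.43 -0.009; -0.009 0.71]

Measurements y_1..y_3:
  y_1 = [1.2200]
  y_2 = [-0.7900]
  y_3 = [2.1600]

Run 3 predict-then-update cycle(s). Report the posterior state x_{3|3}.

step 1: x^-=[-3.1852, -2.5600]  P^-=[0.6275 0.1097; 0.1097 0.8900]  H_jac=[0.1533 -0.1907]  S=[0.4507]  K=[0.1670; -0.3393]  nu=[-2.5986]  x^+=[-3.6192, -1.6782]  P^+=[0.6149 0.1352; 0.1352 0.8381]
step 2: x^-=[-3.9044, -1.6782]  P^-=[0.8651 0.2757; 0.2757 1.0181]  H_jac=[0.0929 -0.2162]  S=[0.4540]  K=[0.0458; -0.4284]  nu=[1.9456]  x^+=[-3.8154, -2.5117]  P^+=[0.8641 0.2846; 0.2846 0.9348]
step 3: x^-=[-4.2424, -2.5117]  P^-=[1.1679 0.4415; 0.4415 1.1148]  H_jac=[0.1033 -0.1745]  S=[0.4405]  K=[0.0990; -0.3381]  nu=[-1.5161]  x^+=[-4.3925, -1.9990]  P^+=[1.1636 0.4563; 0.4563 1.0644]

x_post = [-4.3925, -1.9990]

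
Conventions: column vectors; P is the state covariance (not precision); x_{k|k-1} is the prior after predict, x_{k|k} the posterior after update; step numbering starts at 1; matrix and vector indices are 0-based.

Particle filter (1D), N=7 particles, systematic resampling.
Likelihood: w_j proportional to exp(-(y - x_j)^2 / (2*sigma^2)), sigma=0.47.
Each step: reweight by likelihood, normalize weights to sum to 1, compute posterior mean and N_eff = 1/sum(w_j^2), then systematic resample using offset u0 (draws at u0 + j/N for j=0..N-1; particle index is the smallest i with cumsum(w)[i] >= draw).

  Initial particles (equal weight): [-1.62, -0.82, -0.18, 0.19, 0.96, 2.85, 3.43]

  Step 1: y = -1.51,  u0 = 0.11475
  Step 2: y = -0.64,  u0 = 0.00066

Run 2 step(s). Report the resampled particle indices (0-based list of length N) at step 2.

resampled_idx = [0, 3, 5, 5, 5, 6, 6]

step 1: w=[0.7299, 0.2553, 0.0137, 0.0011, 0.0000, 0.0000, 0.0000]  mean=-1.3941  Neff=1.6719  idx=[0, 0, 0, 0, 0, 1, 1]
step 2: w=[0.0469, 0.0469, 0.0469, 0.0469, 0.0469, 0.3829, 0.3829]  mean=-1.0074  Neff=3.2881  idx=[0, 3, 5, 5, 5, 6, 6]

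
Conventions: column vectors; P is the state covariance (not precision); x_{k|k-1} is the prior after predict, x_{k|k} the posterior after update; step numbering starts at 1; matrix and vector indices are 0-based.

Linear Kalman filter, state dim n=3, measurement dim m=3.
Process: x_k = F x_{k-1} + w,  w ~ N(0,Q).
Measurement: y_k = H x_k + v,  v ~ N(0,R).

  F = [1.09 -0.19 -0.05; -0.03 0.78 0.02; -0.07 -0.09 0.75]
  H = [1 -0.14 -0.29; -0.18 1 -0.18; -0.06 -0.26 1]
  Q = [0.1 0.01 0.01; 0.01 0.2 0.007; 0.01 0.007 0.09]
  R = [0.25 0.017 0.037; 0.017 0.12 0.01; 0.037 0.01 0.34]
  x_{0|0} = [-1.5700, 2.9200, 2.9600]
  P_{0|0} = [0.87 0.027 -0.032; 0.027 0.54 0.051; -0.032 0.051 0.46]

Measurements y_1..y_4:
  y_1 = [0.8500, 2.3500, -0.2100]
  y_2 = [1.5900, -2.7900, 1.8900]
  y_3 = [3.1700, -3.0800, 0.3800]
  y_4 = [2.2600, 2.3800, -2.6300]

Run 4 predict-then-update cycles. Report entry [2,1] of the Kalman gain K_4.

step 1: x^-=[-2.4141, 2.3839, 2.0671]  P^-=[1.1476 -0.0788 -0.1000; -0.0788 0.5299 0.0069; -0.1000 0.0069 0.3542]  S=[1.5184 -0.3150 -0.1977; -0.3150 0.7179 -0.1539; -0.1977 -0.1539 0.7401]  K=[0.7755 -0.0320 -0.0000; 0.0622 0.7854 0.0095; -0.0698 0.0158 0.4689]  nu=[4.1973, -0.0964, -1.8021]  x^+=[0.8441, 2.5519, 0.9275]  P^+=[0.2180 0.0588 0.0567; 0.0588 0.1144 0.0467; 0.0567 0.0467 0.1725]
step 2: x^-=[0.3888, 1.9837, 0.4068]  P^-=[0.3339 0.0354 0.0240; 0.0354 0.2685 0.0248; 0.0240 0.0248 0.1775]  S=[0.5823 -0.0448 -0.0108; -0.0448 0.3849 -0.0667; -0.0108 -0.0667 0.5222]  K=[0.5521 -0.0112 -0.0000; 0.0355 0.6729 -0.0035; -0.0454 0.0216 0.3267]  nu=[1.5969, -4.6305, 2.0223]  x^+=[1.3223, -1.0823, 0.8950]  P^+=[0.1558 0.0435 0.0410; 0.0435 0.0953 0.0342; 0.0410 0.0342 0.1210]
step 3: x^-=[1.6022, -0.8660, 0.6761]  P^-=[0.2670 0.0274 0.0204; 0.0274 0.2572 0.0192; 0.0204 0.0192 0.1512]  S=[0.5168 -0.0388 -0.0008; -0.0388 0.3753 -0.0649; -0.0008 -0.0649 0.4980]  K=[0.4967 -0.0147 -0.0065; 0.0223 0.6631 -0.0125; -0.0489 0.0144 0.2930]  nu=[1.6426, -1.8039, -0.4251]  x^+=[2.4475, -2.0201, 0.4452]  P^+=[0.1389 0.0378 0.0342; 0.0378 0.0919 0.0293; 0.0342 0.0293 0.1076]
step 4: x^-=[3.0293, -1.6402, 0.3444]  P^-=[0.2498 0.0236 0.0177; 0.0236 0.2552 0.0168; 0.0177 0.0168 0.1449]  S=[0.5014 -0.0387 0.0003; -0.0387 0.3746 -0.0655; 0.0003 -0.0655 0.4929]  K=[0.4799 -0.0177 -0.0095; 0.0170 0.6609 -0.0156; -0.0524 0.0110 0.2844]  nu=[-0.8990, 4.6275, -3.2191]  x^+=[2.5465, 1.4530, -0.4732]  P^+=[0.1335 0.0357 0.0316; 0.0357 0.0908 0.0277; 0.0316 0.0277 0.1040]

K[2,1] = 0.0110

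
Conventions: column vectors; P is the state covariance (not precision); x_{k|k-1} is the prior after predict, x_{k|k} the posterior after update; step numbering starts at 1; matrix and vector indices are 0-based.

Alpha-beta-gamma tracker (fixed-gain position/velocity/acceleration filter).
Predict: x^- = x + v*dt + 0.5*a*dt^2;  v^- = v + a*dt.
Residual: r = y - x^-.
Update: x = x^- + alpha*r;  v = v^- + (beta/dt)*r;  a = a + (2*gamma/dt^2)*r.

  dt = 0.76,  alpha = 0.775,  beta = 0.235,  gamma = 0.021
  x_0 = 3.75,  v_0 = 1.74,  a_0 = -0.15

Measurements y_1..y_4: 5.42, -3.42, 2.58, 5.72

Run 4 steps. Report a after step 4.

step 1: x_pred=5.0291  r=0.3909  x^+=5.3320  v^+=1.7469  a^+=-0.1216
step 2: x_pred=6.6246  r=-10.0446  x^+=-1.1600  v^+=-1.4514  a^+=-0.8520
step 3: x_pred=-2.5091  r=5.0891  x^+=1.4350  v^+=-0.5253  a^+=-0.4819
step 4: x_pred=0.8966  r=4.8234  x^+=4.6347  v^+=0.5999  a^+=-0.1312

a_post = -0.1312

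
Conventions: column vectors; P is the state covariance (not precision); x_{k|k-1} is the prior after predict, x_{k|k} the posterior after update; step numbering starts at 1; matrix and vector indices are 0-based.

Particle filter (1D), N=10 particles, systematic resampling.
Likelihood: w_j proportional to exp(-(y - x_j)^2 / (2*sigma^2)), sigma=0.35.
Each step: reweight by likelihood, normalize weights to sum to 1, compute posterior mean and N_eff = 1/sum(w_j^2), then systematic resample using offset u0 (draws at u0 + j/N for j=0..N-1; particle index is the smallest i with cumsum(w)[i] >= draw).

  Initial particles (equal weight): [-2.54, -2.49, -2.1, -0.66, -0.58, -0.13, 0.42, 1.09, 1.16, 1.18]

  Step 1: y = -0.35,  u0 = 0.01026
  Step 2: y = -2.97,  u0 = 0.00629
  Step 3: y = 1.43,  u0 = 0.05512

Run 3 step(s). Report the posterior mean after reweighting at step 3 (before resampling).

post_mean = -0.6210

step 1: w=[0.0000, 0.0000, 0.0000, 0.2825, 0.3370, 0.3432, 0.0372, 0.0001, 0.0000, 0.0000]  mean=-0.4107  Neff=3.1998  idx=[3, 3, 3, 4, 4, 4, 4, 5, 5, 5]
step 2: w=[0.2589, 0.2589, 0.2589, 0.0558, 0.0558, 0.0558, 0.0558, 0.0000, 0.0000, 0.0000]  mean=-0.6421  Neff=4.6820  idx=[0, 0, 0, 1, 1, 1, 2, 2, 3, 5]
step 3: w=[0.0640, 0.0640, 0.0640, 0.0640, 0.0640, 0.0640, 0.0640, 0.0640, 0.2441, 0.2441]  mean=-0.6210  Neff=6.5840  idx=[0, 2, 3, 5, 7, 8, 8, 8, 9, 9]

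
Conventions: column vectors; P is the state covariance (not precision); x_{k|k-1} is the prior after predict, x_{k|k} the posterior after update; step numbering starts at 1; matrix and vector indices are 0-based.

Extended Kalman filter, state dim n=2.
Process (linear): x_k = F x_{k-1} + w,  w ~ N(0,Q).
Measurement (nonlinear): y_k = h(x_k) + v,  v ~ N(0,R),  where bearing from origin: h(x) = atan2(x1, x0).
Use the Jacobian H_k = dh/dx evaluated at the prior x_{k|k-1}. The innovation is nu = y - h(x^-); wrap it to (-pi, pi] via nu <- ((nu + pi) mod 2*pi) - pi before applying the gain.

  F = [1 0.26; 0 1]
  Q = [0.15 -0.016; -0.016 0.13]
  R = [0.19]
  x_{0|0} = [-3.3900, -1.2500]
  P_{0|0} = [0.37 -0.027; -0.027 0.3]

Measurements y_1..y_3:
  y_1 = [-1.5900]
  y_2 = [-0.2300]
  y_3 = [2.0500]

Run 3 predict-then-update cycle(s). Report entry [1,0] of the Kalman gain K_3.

K[1,0] = -0.3271

step 1: x^-=[-3.7150, -1.2500]  P^-=[0.5262 0.0350; 0.0350 0.4300]  H_jac=[0.0814 -0.2418]  S=[0.2172]  K=[0.1581; -0.4655]  nu=[1.2270]  x^+=[-3.5210, -1.8212]  P^+=[0.5208 0.0510; 0.0510 0.3829]
step 2: x^-=[-3.9945, -1.8212]  P^-=[0.7232 0.1346; 0.1346 0.5129]  H_jac=[0.0945 -0.2073]  S=[0.2132]  K=[0.1897; -0.4390]  nu=[2.4838]  x^+=[-3.5233, -2.9115]  P^+=[0.7155 0.1523; 0.1523 0.4718]
step 3: x^-=[-4.2802, -2.9115]  P^-=[0.9766 0.2590; 0.2590 0.6018]  H_jac=[0.1086 -0.1597]  S=[0.2079]  K=[0.3114; -0.3271]  nu=[-1.6889]  x^+=[-4.8062, -2.3591]  P^+=[0.9565 0.2802; 0.2802 0.5796]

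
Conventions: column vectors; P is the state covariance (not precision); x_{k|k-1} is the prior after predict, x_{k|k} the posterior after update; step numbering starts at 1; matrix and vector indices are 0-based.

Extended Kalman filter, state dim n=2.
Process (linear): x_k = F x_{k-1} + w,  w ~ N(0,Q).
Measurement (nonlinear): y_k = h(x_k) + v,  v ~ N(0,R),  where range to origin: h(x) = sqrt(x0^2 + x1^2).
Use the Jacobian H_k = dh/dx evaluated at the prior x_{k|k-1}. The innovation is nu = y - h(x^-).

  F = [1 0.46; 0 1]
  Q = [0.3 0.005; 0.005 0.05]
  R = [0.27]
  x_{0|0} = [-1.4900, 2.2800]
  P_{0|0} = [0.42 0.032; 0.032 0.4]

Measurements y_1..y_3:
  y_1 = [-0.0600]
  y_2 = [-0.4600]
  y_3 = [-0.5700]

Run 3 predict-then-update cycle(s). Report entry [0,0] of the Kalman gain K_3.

step 1: x^-=[-0.4412, 2.2800]  P^-=[0.8341 0.2210; 0.2210 0.4500]  H_jac=[-0.1900 0.9818]  S=[0.6514]  K=[0.0898; 0.6138]  nu=[-2.3823]  x^+=[-0.6552, 0.8178]  P^+=[0.8288 0.1851; 0.1851 0.2046]
step 2: x^-=[-0.2790, 0.8178]  P^-=[1.3424 0.2842; 0.2842 0.2546]  H_jac=[-0.3229 0.9464]  S=[0.4643]  K=[-0.3541; 0.3214]  nu=[-1.3241]  x^+=[0.1899, 0.3923]  P^+=[1.2842 0.3370; 0.3370 0.2067]
step 3: x^-=[0.3704, 0.3923]  P^-=[1.9380 0.4371; 0.4371 0.2567]  H_jac=[0.6865 0.7272]  S=[1.7554]  K=[0.9390; 0.2773]  nu=[-1.1095]  x^+=[-0.6714, 0.0847]  P^+=[0.3904 -0.0199; -0.0199 0.1217]

K[0,0] = 0.9390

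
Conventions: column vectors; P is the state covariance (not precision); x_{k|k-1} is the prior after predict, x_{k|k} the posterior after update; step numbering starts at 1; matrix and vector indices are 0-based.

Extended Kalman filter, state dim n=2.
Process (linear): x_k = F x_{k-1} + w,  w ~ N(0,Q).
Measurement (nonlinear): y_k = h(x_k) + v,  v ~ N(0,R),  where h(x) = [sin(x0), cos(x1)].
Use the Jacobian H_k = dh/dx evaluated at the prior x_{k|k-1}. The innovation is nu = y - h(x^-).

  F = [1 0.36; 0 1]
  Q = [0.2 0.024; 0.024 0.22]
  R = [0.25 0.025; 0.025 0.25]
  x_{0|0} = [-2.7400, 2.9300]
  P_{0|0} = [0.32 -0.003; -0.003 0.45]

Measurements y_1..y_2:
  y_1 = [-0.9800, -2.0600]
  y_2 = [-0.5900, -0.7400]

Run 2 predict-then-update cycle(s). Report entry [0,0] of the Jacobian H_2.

step 1: x^-=[-1.6852, 2.9300]  P^-=[0.5762 0.1830; 0.1830 0.6700]  H_jac=[-0.1142 0.0000; 0.0000 -0.2100]  S=[0.2575 0.0294; 0.0294 0.2796]  K=[-0.2426 -0.1120; -0.0240 -0.5008]  nu=[0.0135, -1.0823]  x^+=[-1.5673, 3.4717]  P^+=[0.5559 0.1622; 0.1622 0.5990]
step 2: x^-=[-0.3175, 3.4717]  P^-=[0.9503 0.4018; 0.4018 0.8190]  H_jac=[0.9500 0.0000; 0.0000 0.3242]  S=[1.1077 0.1487; 0.1487 0.3361]  K=[0.8112 0.0285; 0.2536 0.6778]  nu=[-0.2778, 0.2060]  x^+=[-0.5370, 3.5409]  P^+=[0.2142 0.0846; 0.0846 0.5423]

H_jac[0,0] = 0.9500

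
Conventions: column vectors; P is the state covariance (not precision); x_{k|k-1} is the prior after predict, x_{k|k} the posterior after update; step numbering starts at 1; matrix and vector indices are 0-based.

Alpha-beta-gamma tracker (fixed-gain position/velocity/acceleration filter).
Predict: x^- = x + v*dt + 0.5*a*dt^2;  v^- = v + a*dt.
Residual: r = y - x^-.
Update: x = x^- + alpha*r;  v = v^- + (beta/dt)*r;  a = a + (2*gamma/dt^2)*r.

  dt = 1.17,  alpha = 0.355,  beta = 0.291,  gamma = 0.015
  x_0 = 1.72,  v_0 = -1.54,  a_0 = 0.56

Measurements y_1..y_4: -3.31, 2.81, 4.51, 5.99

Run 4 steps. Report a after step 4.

step 1: x_pred=0.3015  r=-3.6115  x^+=-0.9806  v^+=-1.7830  a^+=0.4809
step 2: x_pred=-2.7376  r=5.5476  x^+=-0.7682  v^+=0.1593  a^+=0.6024
step 3: x_pred=-0.1694  r=4.6794  x^+=1.4918  v^+=2.0281  a^+=0.7050
step 4: x_pred=4.3471  r=1.6429  x^+=4.9303  v^+=3.2615  a^+=0.7410

a_post = 0.7410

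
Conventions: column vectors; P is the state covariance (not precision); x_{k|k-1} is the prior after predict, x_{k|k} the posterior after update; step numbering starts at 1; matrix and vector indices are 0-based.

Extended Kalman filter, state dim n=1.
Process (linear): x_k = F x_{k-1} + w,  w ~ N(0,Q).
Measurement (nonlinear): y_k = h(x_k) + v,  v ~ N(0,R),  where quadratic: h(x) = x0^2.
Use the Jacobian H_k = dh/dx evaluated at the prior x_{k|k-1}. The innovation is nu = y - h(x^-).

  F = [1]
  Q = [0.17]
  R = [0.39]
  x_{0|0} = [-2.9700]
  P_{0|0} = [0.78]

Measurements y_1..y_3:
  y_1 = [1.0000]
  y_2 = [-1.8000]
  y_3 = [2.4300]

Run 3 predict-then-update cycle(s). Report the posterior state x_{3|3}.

x_post = [-1.2568]

step 1: x^-=[-2.9700]  P^-=[0.9500]  H_jac=[-5.9400]  S=[33.9094]  K=[-0.1664]  nu=[-7.8209]  x^+=[-1.6685]  P^+=[0.0109]
step 2: x^-=[-1.6685]  P^-=[0.1809]  H_jac=[-3.3370]  S=[2.4047]  K=[-0.2511]  nu=[-4.5839]  x^+=[-0.5176]  P^+=[0.0293]
step 3: x^-=[-0.5176]  P^-=[0.1993]  H_jac=[-1.0352]  S=[0.6036]  K=[-0.3419]  nu=[2.1621]  x^+=[-1.2568]  P^+=[0.1288]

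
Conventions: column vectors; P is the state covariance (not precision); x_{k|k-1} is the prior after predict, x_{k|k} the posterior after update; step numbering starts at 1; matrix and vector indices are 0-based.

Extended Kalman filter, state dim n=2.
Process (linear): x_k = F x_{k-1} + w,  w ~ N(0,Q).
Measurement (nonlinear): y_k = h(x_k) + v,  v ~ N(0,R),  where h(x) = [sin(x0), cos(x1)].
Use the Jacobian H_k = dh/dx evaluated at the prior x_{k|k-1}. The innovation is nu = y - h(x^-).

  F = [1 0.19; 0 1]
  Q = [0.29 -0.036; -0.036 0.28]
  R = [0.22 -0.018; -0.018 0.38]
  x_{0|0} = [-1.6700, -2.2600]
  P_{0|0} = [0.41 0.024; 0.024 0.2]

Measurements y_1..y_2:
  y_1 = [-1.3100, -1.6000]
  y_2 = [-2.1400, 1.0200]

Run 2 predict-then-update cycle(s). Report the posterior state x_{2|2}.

step 1: x^-=[-2.0994, -2.2600]  P^-=[0.7163 0.0260; 0.0260 0.4800]  H_jac=[-0.5043 0.0000; 0.0000 0.7718]  S=[0.4022 -0.0281; -0.0281 0.6659]  K=[-0.8988 -0.0078; 0.0063 0.5566]  nu=[-0.4465, -0.9641]  x^+=[-1.6906, -2.7994]  P^+=[0.3918 0.0171; 0.0171 0.2739]
step 2: x^-=[-2.2224, -2.7994]  P^-=[0.6982 0.0332; 0.0332 0.5539]  H_jac=[-0.6065 0.0000; 0.0000 0.3356]  S=[0.4768 -0.0247; -0.0247 0.4424]  K=[-0.8893 -0.0246; -0.0204 0.4190]  nu=[-1.3449, 1.9620]  x^+=[-1.0746, -1.9498]  P^+=[0.3219 0.0198; 0.0198 0.4756]

x_post = [-1.0746, -1.9498]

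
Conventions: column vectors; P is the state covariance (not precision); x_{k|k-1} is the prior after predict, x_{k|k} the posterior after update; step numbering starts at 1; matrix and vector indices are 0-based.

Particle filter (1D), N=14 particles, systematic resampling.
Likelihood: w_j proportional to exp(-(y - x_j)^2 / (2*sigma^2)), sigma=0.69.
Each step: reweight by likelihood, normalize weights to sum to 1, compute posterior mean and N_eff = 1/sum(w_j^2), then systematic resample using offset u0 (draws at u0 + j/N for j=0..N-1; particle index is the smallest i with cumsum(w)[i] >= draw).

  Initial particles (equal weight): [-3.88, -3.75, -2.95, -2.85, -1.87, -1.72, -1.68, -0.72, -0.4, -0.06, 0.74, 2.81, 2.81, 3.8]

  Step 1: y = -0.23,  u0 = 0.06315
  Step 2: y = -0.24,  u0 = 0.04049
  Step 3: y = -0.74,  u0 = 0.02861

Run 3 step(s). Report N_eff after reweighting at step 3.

N_eff = 12.7448

step 1: w=[0.0000, 0.0000, 0.0001, 0.0002, 0.0177, 0.0289, 0.0327, 0.2315, 0.2890, 0.2890, 0.1109, 0.0000, 0.0000, 0.0000]  mean=-0.3562  Neff=4.2537  idx=[6, 7, 7, 7, 8, 8, 8, 8, 9, 9, 9, 9, 10, 10]
step 2: w=[0.0103, 0.0716, 0.0716, 0.0716, 0.0888, 0.0888, 0.0888, 0.0888, 0.0882, 0.0882, 0.0882, 0.0882, 0.0333, 0.0333]  mean=-0.2862  Neff=12.4365  idx=[1, 2, 3, 4, 5, 5, 6, 7, 8, 9, 9, 10, 11, 13]
step 3: w=[0.0943, 0.0943, 0.0943, 0.0835, 0.0835, 0.0835, 0.0835, 0.0835, 0.0580, 0.0580, 0.0580, 0.0580, 0.0580, 0.0095]  mean=-0.3811  Neff=12.7448  idx=[0, 1, 1, 2, 3, 4, 5, 5, 6, 7, 8, 9, 11, 12]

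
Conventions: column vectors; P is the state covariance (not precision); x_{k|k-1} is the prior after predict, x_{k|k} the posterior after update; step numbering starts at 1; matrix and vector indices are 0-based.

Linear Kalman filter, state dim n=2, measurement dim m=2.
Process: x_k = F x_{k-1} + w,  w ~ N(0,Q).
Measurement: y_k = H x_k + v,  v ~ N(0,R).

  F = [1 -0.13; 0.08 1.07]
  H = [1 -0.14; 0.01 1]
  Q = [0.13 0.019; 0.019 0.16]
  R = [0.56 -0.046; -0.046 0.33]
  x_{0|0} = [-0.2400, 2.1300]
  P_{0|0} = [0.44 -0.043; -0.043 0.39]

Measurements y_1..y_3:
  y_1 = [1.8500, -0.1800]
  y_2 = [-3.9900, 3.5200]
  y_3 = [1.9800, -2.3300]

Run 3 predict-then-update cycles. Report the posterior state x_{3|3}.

x_post = [-0.2475, -0.1026]

step 1: x^-=[-0.5169, 2.2599]  P^-=[0.5878 -0.0456; -0.0456 0.6020]  S=[1.1723 -0.1699; -0.1699 0.9311]  K=[0.5142 0.0512; -0.0176 0.6428]  nu=[2.6833, -2.4347]  x^+=[0.7383, 0.6476]  P^+=[0.2843 -0.0096; -0.0096 0.2130]
step 2: x^-=[0.6541, 0.7520]  P^-=[0.4204 0.0019; 0.0019 0.4041]  S=[0.9877 -0.0964; -0.0964 0.7342]  K=[0.4317 0.0651; -0.0016 0.5502]  nu=[-4.5388, 2.7615]  x^+=[-1.1255, 2.2786]  P^+=[0.2386 -0.0008; -0.0008 0.1817]
step 3: x^-=[-1.4217, 2.3481]  P^-=[0.3719 0.0120; 0.0120 0.3694]  S=[0.9358 -0.0820; -0.0820 0.6996]  K=[0.4017 0.0696; 0.0039 0.5286]  nu=[3.7304, -4.6639]  x^+=[-0.2475, -0.1026]  P^+=[0.2221 0.0023; 0.0023 0.1742]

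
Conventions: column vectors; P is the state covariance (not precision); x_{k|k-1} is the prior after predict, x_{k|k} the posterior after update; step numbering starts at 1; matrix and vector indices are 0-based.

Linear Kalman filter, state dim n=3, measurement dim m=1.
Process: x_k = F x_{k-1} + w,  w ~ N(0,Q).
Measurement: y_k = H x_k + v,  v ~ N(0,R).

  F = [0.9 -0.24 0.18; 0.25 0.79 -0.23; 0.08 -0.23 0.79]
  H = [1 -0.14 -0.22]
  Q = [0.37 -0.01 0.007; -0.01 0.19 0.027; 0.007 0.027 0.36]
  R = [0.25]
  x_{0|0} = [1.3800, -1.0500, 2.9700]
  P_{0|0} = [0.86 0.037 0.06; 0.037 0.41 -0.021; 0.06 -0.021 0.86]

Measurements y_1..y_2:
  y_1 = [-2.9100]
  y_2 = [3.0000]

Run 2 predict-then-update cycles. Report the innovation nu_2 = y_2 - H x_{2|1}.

step 1: x^-=[2.0286, -1.1676, 2.6982]  P^-=[1.1234 0.0804 0.2538; 0.0804 0.5605 -0.1898; 0.2538 -0.1898 0.9378]  S=[1.2838]  K=[0.8227; 0.0340; 0.0577]  nu=[-4.5085]  x^+=[-1.6807, -1.3210, 2.4379]  P^+=[0.2543 0.0444 0.1929; 0.0444 0.5590 -0.1923; 0.1929 -0.1923 0.9335]
step 2: x^-=[-0.7567, -2.0245, 2.0953]  P^-=[0.6984 -0.1377 0.3632; -0.1377 0.6694 -0.3345; 0.3632 -0.3345 1.0664]  S=[0.8712]  K=[0.7320; -0.1811; 0.2013]  nu=[3.9343]  x^+=[2.1231, -2.7371, 2.8875]  P^+=[0.2315 -0.0222 0.2348; -0.0222 0.6408 -0.3027; 0.2348 -0.3027 1.0311]

innov = [3.9343]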